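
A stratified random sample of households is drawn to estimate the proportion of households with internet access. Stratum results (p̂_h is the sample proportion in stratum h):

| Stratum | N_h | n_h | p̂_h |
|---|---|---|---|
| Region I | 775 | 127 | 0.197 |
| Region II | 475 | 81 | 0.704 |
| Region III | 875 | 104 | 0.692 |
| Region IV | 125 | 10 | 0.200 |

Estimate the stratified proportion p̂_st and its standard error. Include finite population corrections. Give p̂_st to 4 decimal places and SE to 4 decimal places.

p̂_st ≈ 0.4967, SE ≈ 0.0234

N = 2250; stratum weights W_h = N_h/N.
p̂_st = Σ W_h p̂_h = (775·0.197 + 475·0.704 + 875·0.692 + 125·0.200)/2250 = 0.49670
V̂(p̂_st) = Σ W_h² (1 − n_h/N_h) p̂_h(1−p̂_h)/(n_h−1):
  stratum Region I: (775/2250)²·(1 − 127/775)·0.197·0.803/126 = 0.000124544
  stratum Region II: (475/2250)²·(1 − 81/475)·0.704·0.296/80 = 9.6294e-05
  stratum Region III: (875/2250)²·(1 − 104/875)·0.692·0.308/103 = 0.000275751
  stratum Region IV: (125/2250)²·(1 − 10/125)·0.200·0.800/9 = 5.04801e-05
V̂(p̂_st) = 0.000547069; SE = √V̂ = 0.0233895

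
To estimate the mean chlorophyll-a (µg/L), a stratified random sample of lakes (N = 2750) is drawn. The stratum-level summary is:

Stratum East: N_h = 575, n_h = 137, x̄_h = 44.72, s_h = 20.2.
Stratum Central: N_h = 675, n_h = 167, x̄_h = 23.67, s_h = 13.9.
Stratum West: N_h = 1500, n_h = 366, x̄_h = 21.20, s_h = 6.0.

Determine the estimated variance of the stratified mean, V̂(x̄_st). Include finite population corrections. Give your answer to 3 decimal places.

V̂(x̄_st) ≈ 0.174

V̂(x̄_st) = Σ W_h² (1 − n_h/N_h) s_h²/n_h, with W_h = N_h/N and N = 2750:
  stratum East: (575/2750)²·(1 − 137/575)·20.2²/137 = 0.0991879
  stratum Central: (675/2750)²·(1 − 167/675)·13.9²/167 = 0.0524584
  stratum West: (1500/2750)²·(1 − 366/1500)·6.0²/366 = 0.0221238
V̂(x̄_st) = 0.17377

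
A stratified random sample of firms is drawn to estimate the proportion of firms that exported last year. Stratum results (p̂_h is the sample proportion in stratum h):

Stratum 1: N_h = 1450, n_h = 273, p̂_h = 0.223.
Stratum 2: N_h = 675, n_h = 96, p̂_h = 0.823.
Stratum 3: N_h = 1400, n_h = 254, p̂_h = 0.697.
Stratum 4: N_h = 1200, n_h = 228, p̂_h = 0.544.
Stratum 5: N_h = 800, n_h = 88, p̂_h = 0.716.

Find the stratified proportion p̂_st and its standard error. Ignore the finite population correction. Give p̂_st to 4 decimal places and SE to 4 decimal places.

N = 5525; stratum weights W_h = N_h/N.
p̂_st = Σ W_h p̂_h = (1450·0.223 + 675·0.823 + 1400·0.697 + 1200·0.544 + 800·0.716)/5525 = 0.55752
V̂(p̂_st) = Σ W_h² p̂_h(1−p̂_h)/(n_h−1):
  stratum 1: (1450/5525)²·0.223·0.777/272 = 4.38761e-05
  stratum 2: (675/5525)²·0.823·0.177/95 = 2.28872e-05
  stratum 3: (1400/5525)²·0.697·0.303/253 = 5.35977e-05
  stratum 4: (1200/5525)²·0.544·0.456/227 = 5.15508e-05
  stratum 5: (800/5525)²·0.716·0.284/87 = 4.90035e-05
V̂(p̂_st) = 0.000220915; SE = √V̂ = 0.0148632

p̂_st ≈ 0.5575, SE ≈ 0.0149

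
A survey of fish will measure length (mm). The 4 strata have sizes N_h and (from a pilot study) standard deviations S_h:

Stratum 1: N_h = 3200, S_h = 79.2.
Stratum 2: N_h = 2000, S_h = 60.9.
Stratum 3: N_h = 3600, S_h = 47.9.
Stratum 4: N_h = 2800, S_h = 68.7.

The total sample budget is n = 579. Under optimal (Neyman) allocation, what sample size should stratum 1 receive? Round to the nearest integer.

198

Neyman allocation: n_h = n · N_h S_h / Σ N_i S_i, with n = 579.
  stratum 1: N_h·S_h = 3200·79.2 = 253440.00
  stratum 2: N_h·S_h = 2000·60.9 = 121800.00
  stratum 3: N_h·S_h = 3600·47.9 = 172440.00
  stratum 4: N_h·S_h = 2800·68.7 = 192360.00
Σ N_h S_h = 740040.00
n for stratum 1 = 579·253440.00/740040.00 = 198.289 → 198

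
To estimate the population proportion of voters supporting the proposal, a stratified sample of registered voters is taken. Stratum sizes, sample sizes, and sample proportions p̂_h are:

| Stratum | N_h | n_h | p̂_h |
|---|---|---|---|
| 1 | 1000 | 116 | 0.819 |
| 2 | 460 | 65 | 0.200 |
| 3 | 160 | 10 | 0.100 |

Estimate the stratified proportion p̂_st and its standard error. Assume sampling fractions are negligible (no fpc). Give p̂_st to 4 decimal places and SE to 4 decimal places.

N = 1620; stratum weights W_h = N_h/N.
p̂_st = Σ W_h p̂_h = (1000·0.819 + 460·0.200 + 160·0.100)/1620 = 0.57222
V̂(p̂_st) = Σ W_h² p̂_h(1−p̂_h)/(n_h−1):
  stratum 1: (1000/1620)²·0.819·0.181/115 = 0.000491173
  stratum 2: (460/1620)²·0.200·0.800/64 = 0.00020157
  stratum 3: (160/1620)²·0.100·0.900/9 = 9.75461e-05
V̂(p̂_st) = 0.000790289; SE = √V̂ = 0.0281121

p̂_st ≈ 0.5722, SE ≈ 0.0281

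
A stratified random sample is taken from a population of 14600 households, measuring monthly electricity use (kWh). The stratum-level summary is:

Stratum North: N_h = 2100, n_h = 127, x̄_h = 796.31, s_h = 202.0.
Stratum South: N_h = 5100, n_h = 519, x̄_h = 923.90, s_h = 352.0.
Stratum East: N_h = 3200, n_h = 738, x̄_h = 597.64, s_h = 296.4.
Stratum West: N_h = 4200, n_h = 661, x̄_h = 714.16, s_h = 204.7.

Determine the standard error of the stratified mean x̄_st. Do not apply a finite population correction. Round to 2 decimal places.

V̂(x̄_st) = Σ W_h² s_h²/n_h, with W_h = N_h/N and N = 14600:
  stratum North: (2100/14600)²·202.0²/127 = 6.6471
  stratum South: (5100/14600)²·352.0²/519 = 29.1308
  stratum East: (3200/14600)²·296.4²/738 = 5.71866
  stratum West: (4200/14600)²·204.7²/661 = 5.24599
V̂(x̄_st) = 46.7426
SE(x̄_st) = √46.7426 = 6.83685

SE(x̄_st) ≈ 6.84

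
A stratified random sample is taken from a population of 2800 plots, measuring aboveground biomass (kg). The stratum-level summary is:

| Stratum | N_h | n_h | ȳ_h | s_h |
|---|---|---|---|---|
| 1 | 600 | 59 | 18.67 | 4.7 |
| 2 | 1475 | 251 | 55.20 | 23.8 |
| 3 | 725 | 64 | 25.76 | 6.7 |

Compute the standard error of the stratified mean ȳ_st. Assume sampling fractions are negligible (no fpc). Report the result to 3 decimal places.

V̂(ȳ_st) = Σ W_h² s_h²/n_h, with W_h = N_h/N and N = 2800:
  stratum 1: (600/2800)²·4.7²/59 = 0.0171921
  stratum 2: (1475/2800)²·23.8²/251 = 0.626251
  stratum 3: (725/2800)²·6.7²/64 = 0.0470251
V̂(ȳ_st) = 0.690468
SE(ȳ_st) = √0.690468 = 0.830944

SE(ȳ_st) ≈ 0.831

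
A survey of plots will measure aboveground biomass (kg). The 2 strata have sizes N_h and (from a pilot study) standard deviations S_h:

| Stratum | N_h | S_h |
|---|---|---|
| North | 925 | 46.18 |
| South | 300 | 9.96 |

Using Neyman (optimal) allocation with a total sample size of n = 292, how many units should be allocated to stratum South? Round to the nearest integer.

19

Neyman allocation: n_h = n · N_h S_h / Σ N_i S_i, with n = 292.
  stratum North: N_h·S_h = 925·46.18 = 42716.50
  stratum South: N_h·S_h = 300·9.96 = 2988.00
Σ N_h S_h = 45704.50
n for stratum South = 292·2988.00/45704.50 = 19.090 → 19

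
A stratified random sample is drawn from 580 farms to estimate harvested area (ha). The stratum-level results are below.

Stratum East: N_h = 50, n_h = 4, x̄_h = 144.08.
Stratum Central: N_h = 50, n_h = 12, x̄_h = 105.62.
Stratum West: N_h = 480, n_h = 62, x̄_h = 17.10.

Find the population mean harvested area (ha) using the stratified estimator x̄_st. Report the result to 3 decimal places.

N = Σ N_h = 580. Stratum weights W_h = N_h/N.
x̄_st = (50·144.08 + 50·105.62 + 480·17.10) / 580 = 35.67759

x̄_st ≈ 35.678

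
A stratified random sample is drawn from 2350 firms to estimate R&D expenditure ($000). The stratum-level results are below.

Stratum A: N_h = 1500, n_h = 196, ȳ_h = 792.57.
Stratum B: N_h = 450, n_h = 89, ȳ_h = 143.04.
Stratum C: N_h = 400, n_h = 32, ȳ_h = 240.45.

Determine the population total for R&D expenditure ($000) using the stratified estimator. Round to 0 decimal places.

τ̂_st = Σ N_h ȳ_h = 1500·792.57 + 450·143.04 + 400·240.45 = 1349403

τ̂_st ≈ 1349403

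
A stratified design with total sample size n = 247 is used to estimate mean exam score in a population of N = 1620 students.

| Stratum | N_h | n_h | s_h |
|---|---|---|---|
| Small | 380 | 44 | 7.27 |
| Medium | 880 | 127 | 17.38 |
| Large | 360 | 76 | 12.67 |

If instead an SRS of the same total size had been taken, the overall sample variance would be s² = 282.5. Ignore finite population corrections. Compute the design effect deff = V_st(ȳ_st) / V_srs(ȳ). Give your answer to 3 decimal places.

V̂(ȳ_st) = Σ W_h² s_h²/n_h, with W_h = N_h/N and N = 1620:
  stratum Small: (380/1620)²·7.27²/44 = 0.0660927
  stratum Medium: (880/1620)²·17.38²/127 = 0.701829
  stratum Large: (360/1620)²·12.67²/76 = 0.104307
V_st = 0.872229
V_srs = s²/n = 282.5/247 = 1.14372
deff = V_st / V_srs = 0.872229/1.14372 = 0.7626

deff ≈ 0.763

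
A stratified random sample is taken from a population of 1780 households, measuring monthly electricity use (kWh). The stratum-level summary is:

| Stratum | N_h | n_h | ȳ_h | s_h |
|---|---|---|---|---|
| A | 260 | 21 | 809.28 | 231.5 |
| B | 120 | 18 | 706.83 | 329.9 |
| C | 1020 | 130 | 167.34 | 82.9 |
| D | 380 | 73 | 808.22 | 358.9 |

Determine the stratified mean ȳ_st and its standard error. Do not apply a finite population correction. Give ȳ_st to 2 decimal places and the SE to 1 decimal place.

ȳ_st = Σ W_h ȳ_h = (260·809.28 + 120·706.83 + 1020·167.34 + 380·808.22)/1780 = 434.29371
V̂(ȳ_st) = Σ W_h² s_h²/n_h, with W_h = N_h/N and N = 1780:
  stratum A: (260/1780)²·231.5²/21 = 54.4489
  stratum B: (120/1780)²·329.9²/18 = 27.4799
  stratum C: (1020/1780)²·82.9²/130 = 17.3591
  stratum D: (380/1780)²·358.9²/73 = 80.4176
V̂(ȳ_st) = 179.705
SE(ȳ_st) = √179.705 = 13.4054

ȳ_st ≈ 434.29, SE ≈ 13.4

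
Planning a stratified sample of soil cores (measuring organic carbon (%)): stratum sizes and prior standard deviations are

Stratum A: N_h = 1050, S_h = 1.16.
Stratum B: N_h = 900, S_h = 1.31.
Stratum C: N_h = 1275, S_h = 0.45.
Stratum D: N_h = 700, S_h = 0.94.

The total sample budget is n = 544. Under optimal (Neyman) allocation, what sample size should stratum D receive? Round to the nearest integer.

Neyman allocation: n_h = n · N_h S_h / Σ N_i S_i, with n = 544.
  stratum A: N_h·S_h = 1050·1.16 = 1218.00
  stratum B: N_h·S_h = 900·1.31 = 1179.00
  stratum C: N_h·S_h = 1275·0.45 = 573.75
  stratum D: N_h·S_h = 700·0.94 = 658.00
Σ N_h S_h = 3628.75
n for stratum D = 544·658.00/3628.75 = 98.643 → 99

99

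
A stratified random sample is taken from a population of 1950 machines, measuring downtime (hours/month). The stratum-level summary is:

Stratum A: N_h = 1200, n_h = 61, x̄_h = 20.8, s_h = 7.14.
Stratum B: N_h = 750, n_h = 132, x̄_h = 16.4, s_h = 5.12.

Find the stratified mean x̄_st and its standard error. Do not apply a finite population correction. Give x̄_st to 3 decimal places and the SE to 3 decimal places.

x̄_st ≈ 19.108, SE ≈ 0.588

x̄_st = Σ W_h x̄_h = (1200·20.8 + 750·16.4)/1950 = 19.10769
V̂(x̄_st) = Σ W_h² s_h²/n_h, with W_h = N_h/N and N = 1950:
  stratum A: (1200/1950)²·7.14²/61 = 0.31649
  stratum B: (750/1950)²·5.12²/132 = 0.0293778
V̂(x̄_st) = 0.345868
SE(x̄_st) = √0.345868 = 0.588105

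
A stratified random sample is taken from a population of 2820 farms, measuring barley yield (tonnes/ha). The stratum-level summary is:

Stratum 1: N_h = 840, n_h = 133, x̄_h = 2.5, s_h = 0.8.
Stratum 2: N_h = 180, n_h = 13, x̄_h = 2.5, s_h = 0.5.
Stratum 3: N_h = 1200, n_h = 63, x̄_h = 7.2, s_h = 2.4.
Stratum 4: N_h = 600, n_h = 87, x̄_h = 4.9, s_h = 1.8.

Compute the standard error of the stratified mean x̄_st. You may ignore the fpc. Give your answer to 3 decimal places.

SE(x̄_st) ≈ 0.137

V̂(x̄_st) = Σ W_h² s_h²/n_h, with W_h = N_h/N and N = 2820:
  stratum 1: (840/2820)²·0.8²/133 = 0.000426961
  stratum 2: (180/2820)²·0.5²/13 = 7.83508e-05
  stratum 3: (1200/2820)²·2.4²/63 = 0.0165556
  stratum 4: (600/2820)²·1.8²/87 = 0.00168589
V̂(x̄_st) = 0.0187469
SE(x̄_st) = √0.0187469 = 0.136919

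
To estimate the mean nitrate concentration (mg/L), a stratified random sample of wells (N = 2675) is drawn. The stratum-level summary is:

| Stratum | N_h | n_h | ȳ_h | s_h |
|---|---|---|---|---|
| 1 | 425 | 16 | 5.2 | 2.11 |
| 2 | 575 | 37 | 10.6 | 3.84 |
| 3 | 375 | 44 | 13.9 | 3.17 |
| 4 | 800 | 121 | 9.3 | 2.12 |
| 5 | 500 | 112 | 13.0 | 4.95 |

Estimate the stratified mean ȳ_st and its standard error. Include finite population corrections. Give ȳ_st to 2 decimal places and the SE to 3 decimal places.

ȳ_st = Σ W_h ȳ_h = (425·5.2 + 575·10.6 + 375·13.9 + 800·9.3 + 500·13.0)/2675 = 10.26449
V̂(ȳ_st) = Σ W_h² (1 − n_h/N_h) s_h²/n_h, with W_h = N_h/N and N = 2675:
  stratum 1: (425/2675)²·(1 − 16/425)·2.11²/16 = 0.00675942
  stratum 2: (575/2675)²·(1 − 37/575)·3.84²/37 = 0.0172291
  stratum 3: (375/2675)²·(1 − 44/375)·3.17²/44 = 0.00396166
  stratum 4: (800/2675)²·(1 − 121/800)·2.12²/121 = 0.00281967
  stratum 5: (500/2675)²·(1 − 112/500)·4.95²/112 = 0.00593125
V̂(ȳ_st) = 0.0367011
SE(ȳ_st) = √0.0367011 = 0.191575

ȳ_st ≈ 10.26, SE ≈ 0.192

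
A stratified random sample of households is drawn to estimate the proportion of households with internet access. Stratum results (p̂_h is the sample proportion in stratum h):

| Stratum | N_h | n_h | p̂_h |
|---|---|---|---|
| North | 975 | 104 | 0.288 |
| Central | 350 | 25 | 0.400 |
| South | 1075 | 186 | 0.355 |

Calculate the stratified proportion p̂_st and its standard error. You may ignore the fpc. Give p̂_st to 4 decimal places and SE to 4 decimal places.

p̂_st ≈ 0.3343, SE ≈ 0.0281

N = 2400; stratum weights W_h = N_h/N.
p̂_st = Σ W_h p̂_h = (975·0.288 + 350·0.400 + 1075·0.355)/2400 = 0.33434
V̂(p̂_st) = Σ W_h² p̂_h(1−p̂_h)/(n_h−1):
  stratum North: (975/2400)²·0.288·0.712/103 = 0.000328566
  stratum Central: (350/2400)²·0.400·0.600/24 = 0.000212674
  stratum South: (1075/2400)²·0.355·0.645/185 = 0.000248319
V̂(p̂_st) = 0.000789559; SE = √V̂ = 0.0280991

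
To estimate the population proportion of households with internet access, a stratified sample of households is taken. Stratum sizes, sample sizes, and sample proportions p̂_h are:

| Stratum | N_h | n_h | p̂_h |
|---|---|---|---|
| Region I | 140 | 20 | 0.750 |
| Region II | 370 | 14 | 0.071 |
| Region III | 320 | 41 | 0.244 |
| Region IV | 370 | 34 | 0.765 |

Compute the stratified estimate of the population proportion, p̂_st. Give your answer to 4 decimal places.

N = 1200; stratum weights W_h = N_h/N.
p̂_st = Σ W_h p̂_h = (140·0.750 + 370·0.071 + 320·0.244 + 370·0.765)/1200 = 0.41033

p̂_st ≈ 0.4103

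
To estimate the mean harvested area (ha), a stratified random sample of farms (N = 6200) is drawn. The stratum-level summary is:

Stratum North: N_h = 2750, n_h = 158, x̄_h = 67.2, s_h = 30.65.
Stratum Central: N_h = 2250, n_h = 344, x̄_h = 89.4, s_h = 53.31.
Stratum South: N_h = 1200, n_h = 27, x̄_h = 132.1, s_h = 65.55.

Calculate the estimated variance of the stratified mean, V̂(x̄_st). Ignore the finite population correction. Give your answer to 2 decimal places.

V̂(x̄_st) ≈ 8.22

V̂(x̄_st) = Σ W_h² s_h²/n_h, with W_h = N_h/N and N = 6200:
  stratum North: (2750/6200)²·30.65²/158 = 1.16973
  stratum Central: (2250/6200)²·53.31²/344 = 1.08803
  stratum South: (1200/6200)²·65.55²/27 = 5.96157
V̂(x̄_st) = 8.21933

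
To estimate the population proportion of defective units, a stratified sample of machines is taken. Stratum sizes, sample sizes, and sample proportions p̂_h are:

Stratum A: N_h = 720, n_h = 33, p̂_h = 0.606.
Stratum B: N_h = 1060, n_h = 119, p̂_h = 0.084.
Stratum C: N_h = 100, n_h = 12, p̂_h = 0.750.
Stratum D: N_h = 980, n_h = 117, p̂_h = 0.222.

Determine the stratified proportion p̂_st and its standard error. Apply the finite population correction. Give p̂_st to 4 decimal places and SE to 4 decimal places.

N = 2860; stratum weights W_h = N_h/N.
p̂_st = Σ W_h p̂_h = (720·0.606 + 1060·0.084 + 100·0.750 + 980·0.222)/2860 = 0.28599
V̂(p̂_st) = Σ W_h² (1 − n_h/N_h) p̂_h(1−p̂_h)/(n_h−1):
  stratum A: (720/2860)²·(1 − 33/720)·0.606·0.394/32 = 0.000451207
  stratum B: (1060/2860)²·(1 − 119/1060)·0.084·0.916/118 = 7.95163e-05
  stratum C: (100/2860)²·(1 − 12/100)·0.750·0.250/11 = 1.83383e-05
  stratum D: (980/2860)²·(1 − 117/980)·0.222·0.778/116 = 0.00015395
V̂(p̂_st) = 0.000703012; SE = √V̂ = 0.0265144

p̂_st ≈ 0.2860, SE ≈ 0.0265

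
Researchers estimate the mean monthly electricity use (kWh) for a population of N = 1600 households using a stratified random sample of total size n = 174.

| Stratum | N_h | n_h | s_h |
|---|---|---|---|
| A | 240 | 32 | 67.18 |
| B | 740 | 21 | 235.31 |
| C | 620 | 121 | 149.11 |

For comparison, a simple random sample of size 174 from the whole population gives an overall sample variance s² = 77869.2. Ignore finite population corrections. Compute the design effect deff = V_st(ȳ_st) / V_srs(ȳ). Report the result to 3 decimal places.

deff ≈ 1.329

V̂(ȳ_st) = Σ W_h² s_h²/n_h, with W_h = N_h/N and N = 1600:
  stratum A: (240/1600)²·67.18²/32 = 3.17331
  stratum B: (740/1600)²·235.31²/21 = 564.008
  stratum C: (620/1600)²·149.11²/121 = 27.5913
V_st = 594.772
V_srs = s²/n = 77869.2/174 = 447.524
deff = V_st / V_srs = 594.772/447.524 = 1.3290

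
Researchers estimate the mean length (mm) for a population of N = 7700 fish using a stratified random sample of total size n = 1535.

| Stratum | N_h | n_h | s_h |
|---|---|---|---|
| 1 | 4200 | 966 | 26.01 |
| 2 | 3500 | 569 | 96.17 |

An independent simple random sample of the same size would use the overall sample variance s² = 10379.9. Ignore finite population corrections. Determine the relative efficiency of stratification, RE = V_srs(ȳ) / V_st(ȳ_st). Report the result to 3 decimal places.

RE ≈ 1.896

V̂(ȳ_st) = Σ W_h² s_h²/n_h, with W_h = N_h/N and N = 7700:
  stratum 1: (4200/7700)²·26.01²/966 = 0.208363
  stratum 2: (3500/7700)²·96.17²/569 = 3.35832
V_st = 3.56668
V_srs = s²/n = 10379.9/1535 = 6.76215
Relative efficiency = V_srs / V_st = 6.76215/3.56668 = 1.8959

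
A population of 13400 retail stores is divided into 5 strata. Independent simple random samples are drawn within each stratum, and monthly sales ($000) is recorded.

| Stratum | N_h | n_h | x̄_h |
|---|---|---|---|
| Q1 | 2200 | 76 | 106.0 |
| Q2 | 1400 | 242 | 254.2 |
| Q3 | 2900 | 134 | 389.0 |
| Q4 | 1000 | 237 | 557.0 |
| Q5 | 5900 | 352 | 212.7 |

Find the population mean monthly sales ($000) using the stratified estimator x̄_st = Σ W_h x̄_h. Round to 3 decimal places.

N = Σ N_h = 13400. Stratum weights W_h = N_h/N.
x̄_st = (2200·106.0 + 1400·254.2 + 2900·389.0 + 1000·557.0 + 5900·212.7) / 13400 = 263.36642

x̄_st ≈ 263.366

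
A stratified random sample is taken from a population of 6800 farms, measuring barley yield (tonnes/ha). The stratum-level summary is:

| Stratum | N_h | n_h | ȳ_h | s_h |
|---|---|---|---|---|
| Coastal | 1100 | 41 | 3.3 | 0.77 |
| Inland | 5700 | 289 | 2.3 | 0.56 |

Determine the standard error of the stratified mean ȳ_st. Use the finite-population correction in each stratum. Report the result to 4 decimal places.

V̂(ȳ_st) = Σ W_h² (1 − n_h/N_h) s_h²/n_h, with W_h = N_h/N and N = 6800:
  stratum Coastal: (1100/6800)²·(1 − 41/1100)·0.77²/41 = 0.000364308
  stratum Inland: (5700/6800)²·(1 − 289/5700)·0.56²/289 = 0.00072379
V̂(ȳ_st) = 0.0010881
SE(ȳ_st) = √0.0010881 = 0.0329863

SE(ȳ_st) ≈ 0.0330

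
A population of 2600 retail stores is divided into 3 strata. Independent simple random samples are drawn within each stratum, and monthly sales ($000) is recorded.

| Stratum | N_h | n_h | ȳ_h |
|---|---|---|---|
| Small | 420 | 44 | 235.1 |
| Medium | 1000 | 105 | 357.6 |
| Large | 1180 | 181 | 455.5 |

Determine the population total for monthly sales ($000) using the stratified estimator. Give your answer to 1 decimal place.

τ̂_st = Σ N_h ȳ_h = 420·235.1 + 1000·357.6 + 1180·455.5 = 993832.0

τ̂_st ≈ 993832.0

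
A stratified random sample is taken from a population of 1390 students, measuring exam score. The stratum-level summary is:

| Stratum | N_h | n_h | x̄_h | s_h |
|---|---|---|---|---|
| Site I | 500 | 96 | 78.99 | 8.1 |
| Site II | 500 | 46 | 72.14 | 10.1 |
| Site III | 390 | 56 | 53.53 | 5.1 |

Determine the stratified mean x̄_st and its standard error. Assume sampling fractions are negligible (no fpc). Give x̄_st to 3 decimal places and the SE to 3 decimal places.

x̄_st ≈ 69.383, SE ≈ 0.642

x̄_st = Σ W_h x̄_h = (500·78.99 + 500·72.14 + 390·53.53)/1390 = 69.38252
V̂(x̄_st) = Σ W_h² s_h²/n_h, with W_h = N_h/N and N = 1390:
  stratum Site I: (500/1390)²·8.1²/96 = 0.088432
  stratum Site II: (500/1390)²·10.1²/46 = 0.286943
  stratum Site III: (390/1390)²·5.1²/56 = 0.0365639
V̂(x̄_st) = 0.411939
SE(x̄_st) = √0.411939 = 0.641824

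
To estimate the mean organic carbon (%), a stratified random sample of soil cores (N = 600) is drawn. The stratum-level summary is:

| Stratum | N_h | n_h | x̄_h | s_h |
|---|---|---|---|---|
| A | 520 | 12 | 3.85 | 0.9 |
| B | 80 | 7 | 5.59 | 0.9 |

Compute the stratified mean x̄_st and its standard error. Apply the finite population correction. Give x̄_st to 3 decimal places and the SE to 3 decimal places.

x̄_st = Σ W_h x̄_h = (520·3.85 + 80·5.59)/600 = 4.08200
V̂(x̄_st) = Σ W_h² (1 − n_h/N_h) s_h²/n_h, with W_h = N_h/N and N = 600:
  stratum A: (520/600)²·(1 − 12/520)·0.9²/12 = 0.04953
  stratum B: (80/600)²·(1 − 7/80)·0.9²/7 = 0.00187714
V̂(x̄_st) = 0.0514071
SE(x̄_st) = √0.0514071 = 0.226731

x̄_st ≈ 4.082, SE ≈ 0.227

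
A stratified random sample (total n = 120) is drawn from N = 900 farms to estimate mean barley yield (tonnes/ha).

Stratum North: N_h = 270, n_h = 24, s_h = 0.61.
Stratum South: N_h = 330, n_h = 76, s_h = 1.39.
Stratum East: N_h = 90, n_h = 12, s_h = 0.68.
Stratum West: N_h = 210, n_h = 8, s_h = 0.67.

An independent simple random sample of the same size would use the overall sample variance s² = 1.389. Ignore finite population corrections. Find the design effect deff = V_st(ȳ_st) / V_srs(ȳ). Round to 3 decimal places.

deff ≈ 0.713

V̂(ȳ_st) = Σ W_h² s_h²/n_h, with W_h = N_h/N and N = 900:
  stratum North: (270/900)²·0.61²/24 = 0.00139537
  stratum South: (330/900)²·1.39²/76 = 0.0034179
  stratum East: (90/900)²·0.68²/12 = 0.000385333
  stratum West: (210/900)²·0.67²/8 = 0.00305501
V_st = 0.00825362
V_srs = s²/n = 1.389/120 = 0.011575
deff = V_st / V_srs = 0.00825362/0.011575 = 0.7131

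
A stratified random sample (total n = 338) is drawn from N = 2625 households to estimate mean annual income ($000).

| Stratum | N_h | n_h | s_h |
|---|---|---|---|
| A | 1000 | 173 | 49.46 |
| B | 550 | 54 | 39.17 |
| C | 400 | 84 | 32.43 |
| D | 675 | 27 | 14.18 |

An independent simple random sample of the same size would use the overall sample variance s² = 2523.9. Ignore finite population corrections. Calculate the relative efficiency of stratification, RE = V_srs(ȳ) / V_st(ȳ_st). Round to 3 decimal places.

RE ≈ 1.829

V̂(ȳ_st) = Σ W_h² s_h²/n_h, with W_h = N_h/N and N = 2625:
  stratum A: (1000/2625)²·49.46²/173 = 2.05212
  stratum B: (550/2625)²·39.17²/54 = 1.24733
  stratum C: (400/2625)²·32.43²/84 = 0.290721
  stratum D: (675/2625)²·14.18²/27 = 0.492422
V_st = 4.08259
V_srs = s²/n = 2523.9/338 = 7.46716
Relative efficiency = V_srs / V_st = 7.46716/4.08259 = 1.8290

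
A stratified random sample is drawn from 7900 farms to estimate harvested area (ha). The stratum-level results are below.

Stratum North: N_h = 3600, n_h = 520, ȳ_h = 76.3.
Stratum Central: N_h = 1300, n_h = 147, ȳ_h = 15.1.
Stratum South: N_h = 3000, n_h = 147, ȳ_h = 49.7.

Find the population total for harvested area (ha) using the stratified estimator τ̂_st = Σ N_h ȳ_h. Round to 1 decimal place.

τ̂_st ≈ 443410.0

τ̂_st = Σ N_h ȳ_h = 3600·76.3 + 1300·15.1 + 3000·49.7 = 443410.0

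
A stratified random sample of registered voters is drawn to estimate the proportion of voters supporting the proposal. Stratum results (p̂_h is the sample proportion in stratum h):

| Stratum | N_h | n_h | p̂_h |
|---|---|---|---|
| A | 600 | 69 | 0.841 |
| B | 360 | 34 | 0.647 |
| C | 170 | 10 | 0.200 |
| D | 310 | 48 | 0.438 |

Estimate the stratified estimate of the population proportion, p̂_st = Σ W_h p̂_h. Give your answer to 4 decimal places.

p̂_st ≈ 0.6301

N = 1440; stratum weights W_h = N_h/N.
p̂_st = Σ W_h p̂_h = (600·0.841 + 360·0.647 + 170·0.200 + 310·0.438)/1440 = 0.63007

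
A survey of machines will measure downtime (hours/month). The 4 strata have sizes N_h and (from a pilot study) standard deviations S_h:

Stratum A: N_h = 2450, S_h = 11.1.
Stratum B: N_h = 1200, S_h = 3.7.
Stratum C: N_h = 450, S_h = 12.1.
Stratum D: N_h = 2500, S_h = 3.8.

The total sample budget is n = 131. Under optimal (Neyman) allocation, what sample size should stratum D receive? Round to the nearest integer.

Neyman allocation: n_h = n · N_h S_h / Σ N_i S_i, with n = 131.
  stratum A: N_h·S_h = 2450·11.1 = 27195.00
  stratum B: N_h·S_h = 1200·3.7 = 4440.00
  stratum C: N_h·S_h = 450·12.1 = 5445.00
  stratum D: N_h·S_h = 2500·3.8 = 9500.00
Σ N_h S_h = 46580.00
n for stratum D = 131·9500.00/46580.00 = 26.717 → 27

27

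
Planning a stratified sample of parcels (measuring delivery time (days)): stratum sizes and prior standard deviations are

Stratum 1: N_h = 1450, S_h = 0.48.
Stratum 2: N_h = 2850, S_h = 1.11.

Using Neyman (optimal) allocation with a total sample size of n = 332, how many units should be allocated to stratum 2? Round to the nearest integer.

272

Neyman allocation: n_h = n · N_h S_h / Σ N_i S_i, with n = 332.
  stratum 1: N_h·S_h = 1450·0.48 = 696.00
  stratum 2: N_h·S_h = 2850·1.11 = 3163.50
Σ N_h S_h = 3859.50
n for stratum 2 = 332·3163.50/3859.50 = 272.129 → 272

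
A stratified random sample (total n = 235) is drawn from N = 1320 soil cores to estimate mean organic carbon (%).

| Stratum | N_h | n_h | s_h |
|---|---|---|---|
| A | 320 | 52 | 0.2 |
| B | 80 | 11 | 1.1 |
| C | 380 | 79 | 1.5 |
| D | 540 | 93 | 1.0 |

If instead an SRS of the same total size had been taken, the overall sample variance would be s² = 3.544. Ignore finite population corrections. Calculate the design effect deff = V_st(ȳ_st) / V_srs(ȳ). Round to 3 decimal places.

V̂(ȳ_st) = Σ W_h² s_h²/n_h, with W_h = N_h/N and N = 1320:
  stratum A: (320/1320)²·0.2²/52 = 4.52073e-05
  stratum B: (80/1320)²·1.1²/11 = 0.00040404
  stratum C: (380/1320)²·1.5²/79 = 0.00236034
  stratum D: (540/1320)²·1.0²/93 = 0.00179952
V_st = 0.00460911
V_srs = s²/n = 3.544/235 = 0.0150809
deff = V_st / V_srs = 0.00460911/0.0150809 = 0.3056

deff ≈ 0.306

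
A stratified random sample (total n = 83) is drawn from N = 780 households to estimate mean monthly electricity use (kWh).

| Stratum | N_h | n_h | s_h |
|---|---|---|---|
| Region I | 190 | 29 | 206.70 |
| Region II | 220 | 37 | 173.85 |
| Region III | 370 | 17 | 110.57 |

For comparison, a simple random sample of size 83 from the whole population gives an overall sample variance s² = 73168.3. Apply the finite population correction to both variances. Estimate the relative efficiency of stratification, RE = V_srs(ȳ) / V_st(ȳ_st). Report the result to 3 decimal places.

V̂(ȳ_st) = Σ W_h² (1 − n_h/N_h) s_h²/n_h, with W_h = N_h/N and N = 780:
  stratum Region I: (190/780)²·(1 − 29/190)·206.70²/29 = 74.0753
  stratum Region II: (220/780)²·(1 − 37/220)·173.85²/37 = 54.0545
  stratum Region III: (370/780)²·(1 − 17/370)·110.57²/17 = 154.388
V_st = 282.518
V_srs = (1 − 83/780)·73168.3/83 = 787.74
Relative efficiency = V_srs / V_st = 787.74/282.518 = 2.7883

RE ≈ 2.788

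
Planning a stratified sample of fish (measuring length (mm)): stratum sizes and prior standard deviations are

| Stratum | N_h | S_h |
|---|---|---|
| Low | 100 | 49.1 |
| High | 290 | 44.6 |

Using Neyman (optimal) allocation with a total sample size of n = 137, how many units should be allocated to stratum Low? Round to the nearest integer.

38

Neyman allocation: n_h = n · N_h S_h / Σ N_i S_i, with n = 137.
  stratum Low: N_h·S_h = 100·49.1 = 4910.00
  stratum High: N_h·S_h = 290·44.6 = 12934.00
Σ N_h S_h = 17844.00
n for stratum Low = 137·4910.00/17844.00 = 37.697 → 38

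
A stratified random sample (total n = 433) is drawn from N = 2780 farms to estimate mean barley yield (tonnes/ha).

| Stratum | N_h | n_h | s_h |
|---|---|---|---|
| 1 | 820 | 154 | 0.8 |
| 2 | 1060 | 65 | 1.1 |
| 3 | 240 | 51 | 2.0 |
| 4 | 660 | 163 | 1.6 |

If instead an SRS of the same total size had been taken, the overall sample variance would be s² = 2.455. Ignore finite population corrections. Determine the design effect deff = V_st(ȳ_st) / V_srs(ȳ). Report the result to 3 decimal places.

deff ≈ 0.800

V̂(ȳ_st) = Σ W_h² s_h²/n_h, with W_h = N_h/N and N = 2780:
  stratum 1: (820/2780)²·0.8²/154 = 0.000361574
  stratum 2: (1060/2780)²·1.1²/65 = 0.00270641
  stratum 3: (240/2780)²·2.0²/51 = 0.000584551
  stratum 4: (660/2780)²·1.6²/163 = 0.000885219
V_st = 0.00453776
V_srs = s²/n = 2.455/433 = 0.00566975
deff = V_st / V_srs = 0.00453776/0.00566975 = 0.8003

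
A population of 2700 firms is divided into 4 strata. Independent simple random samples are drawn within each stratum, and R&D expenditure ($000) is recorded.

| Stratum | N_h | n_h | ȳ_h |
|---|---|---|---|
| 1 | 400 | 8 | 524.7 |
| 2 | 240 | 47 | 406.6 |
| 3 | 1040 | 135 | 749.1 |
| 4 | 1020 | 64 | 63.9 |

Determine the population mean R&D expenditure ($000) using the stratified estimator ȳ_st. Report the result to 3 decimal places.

ȳ_st ≈ 426.558

N = Σ N_h = 2700. Stratum weights W_h = N_h/N.
ȳ_st = (400·524.7 + 240·406.6 + 1040·749.1 + 1020·63.9) / 2700 = 426.55778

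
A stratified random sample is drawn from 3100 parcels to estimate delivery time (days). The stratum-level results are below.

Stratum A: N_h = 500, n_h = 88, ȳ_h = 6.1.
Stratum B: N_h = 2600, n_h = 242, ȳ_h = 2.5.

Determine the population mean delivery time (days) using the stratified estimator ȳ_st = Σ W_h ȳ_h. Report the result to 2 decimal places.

ȳ_st ≈ 3.08

N = Σ N_h = 3100. Stratum weights W_h = N_h/N.
ȳ_st = (500·6.1 + 2600·2.5) / 3100 = 3.0806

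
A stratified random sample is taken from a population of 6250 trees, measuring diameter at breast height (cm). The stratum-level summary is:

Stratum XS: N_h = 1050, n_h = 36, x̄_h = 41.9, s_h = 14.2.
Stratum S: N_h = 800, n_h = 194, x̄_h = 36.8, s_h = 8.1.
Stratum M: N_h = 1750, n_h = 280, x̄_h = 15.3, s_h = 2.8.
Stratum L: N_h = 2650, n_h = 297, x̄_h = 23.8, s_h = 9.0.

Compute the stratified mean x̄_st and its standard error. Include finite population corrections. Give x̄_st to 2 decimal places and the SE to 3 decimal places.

x̄_st ≈ 26.12, SE ≈ 0.450

x̄_st = Σ W_h x̄_h = (1050·41.9 + 800·36.8 + 1750·15.3 + 2650·23.8)/6250 = 26.12480
V̂(x̄_st) = Σ W_h² (1 − n_h/N_h) s_h²/n_h, with W_h = N_h/N and N = 6250:
  stratum XS: (1050/6250)²·(1 − 36/1050)·14.2²/36 = 0.152666
  stratum S: (800/6250)²·(1 − 194/800)·8.1²/194 = 0.00419731
  stratum M: (1750/6250)²·(1 − 280/1750)·2.8²/280 = 0.00184397
  stratum L: (2650/6250)²·(1 − 297/2650)·9.0²/297 = 0.0435348
V̂(x̄_st) = 0.202242
SE(x̄_st) = √0.202242 = 0.449713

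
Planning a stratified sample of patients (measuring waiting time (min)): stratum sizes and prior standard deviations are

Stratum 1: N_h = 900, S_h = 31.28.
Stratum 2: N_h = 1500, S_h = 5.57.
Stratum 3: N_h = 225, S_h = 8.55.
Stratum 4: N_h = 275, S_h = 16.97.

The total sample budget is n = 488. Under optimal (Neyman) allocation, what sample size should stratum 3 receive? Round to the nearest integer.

Neyman allocation: n_h = n · N_h S_h / Σ N_i S_i, with n = 488.
  stratum 1: N_h·S_h = 900·31.28 = 28152.00
  stratum 2: N_h·S_h = 1500·5.57 = 8355.00
  stratum 3: N_h·S_h = 225·8.55 = 1923.75
  stratum 4: N_h·S_h = 275·16.97 = 4666.75
Σ N_h S_h = 43097.50
n for stratum 3 = 488·1923.75/43097.50 = 21.783 → 22

22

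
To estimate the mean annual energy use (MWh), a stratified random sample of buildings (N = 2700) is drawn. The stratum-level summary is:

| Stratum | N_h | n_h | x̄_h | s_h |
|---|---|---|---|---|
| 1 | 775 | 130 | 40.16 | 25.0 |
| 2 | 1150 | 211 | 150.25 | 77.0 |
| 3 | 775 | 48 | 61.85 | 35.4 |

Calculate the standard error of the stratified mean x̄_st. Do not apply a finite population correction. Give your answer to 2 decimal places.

SE(x̄_st) ≈ 2.76

V̂(x̄_st) = Σ W_h² s_h²/n_h, with W_h = N_h/N and N = 2700:
  stratum 1: (775/2700)²·25.0²/130 = 0.396107
  stratum 2: (1150/2700)²·77.0²/211 = 5.09762
  stratum 3: (775/2700)²·35.4²/48 = 2.151
V̂(x̄_st) = 7.64473
SE(x̄_st) = √7.64473 = 2.76491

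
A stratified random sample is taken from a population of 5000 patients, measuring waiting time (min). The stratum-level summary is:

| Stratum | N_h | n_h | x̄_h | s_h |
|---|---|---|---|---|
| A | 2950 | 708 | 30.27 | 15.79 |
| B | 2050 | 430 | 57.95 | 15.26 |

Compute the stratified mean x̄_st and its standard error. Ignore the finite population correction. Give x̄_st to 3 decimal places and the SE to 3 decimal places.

x̄_st ≈ 41.619, SE ≈ 0.462

x̄_st = Σ W_h x̄_h = (2950·30.27 + 2050·57.95)/5000 = 41.61880
V̂(x̄_st) = Σ W_h² s_h²/n_h, with W_h = N_h/N and N = 5000:
  stratum A: (2950/5000)²·15.79²/708 = 0.122584
  stratum B: (2050/5000)²·15.26²/430 = 0.091035
V̂(x̄_st) = 0.213619
SE(x̄_st) = √0.213619 = 0.46219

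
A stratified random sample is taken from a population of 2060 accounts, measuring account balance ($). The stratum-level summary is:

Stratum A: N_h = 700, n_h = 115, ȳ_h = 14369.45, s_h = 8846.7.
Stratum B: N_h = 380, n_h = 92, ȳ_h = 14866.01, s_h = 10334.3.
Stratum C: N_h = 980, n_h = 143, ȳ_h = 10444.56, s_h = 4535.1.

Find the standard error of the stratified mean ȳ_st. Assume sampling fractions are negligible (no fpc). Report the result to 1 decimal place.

SE(ȳ_st) ≈ 388.1

V̂(ȳ_st) = Σ W_h² s_h²/n_h, with W_h = N_h/N and N = 2060:
  stratum A: (700/2060)²·8846.7²/115 = 78582.6
  stratum B: (380/2060)²·10334.3²/92 = 39500.9
  stratum C: (980/2060)²·4535.1²/143 = 32550.3
V̂(ȳ_st) = 150634
SE(ȳ_st) = √150634 = 388.116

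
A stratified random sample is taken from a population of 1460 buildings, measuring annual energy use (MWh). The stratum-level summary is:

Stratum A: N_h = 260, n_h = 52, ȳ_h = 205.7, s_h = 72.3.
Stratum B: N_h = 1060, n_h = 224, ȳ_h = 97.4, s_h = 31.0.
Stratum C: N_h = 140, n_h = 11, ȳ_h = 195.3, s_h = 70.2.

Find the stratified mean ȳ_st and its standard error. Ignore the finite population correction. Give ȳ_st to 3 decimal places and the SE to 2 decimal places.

ȳ_st ≈ 126.074, SE ≈ 3.09

ȳ_st = Σ W_h ȳ_h = (260·205.7 + 1060·97.4 + 140·195.3)/1460 = 126.07397
V̂(ȳ_st) = Σ W_h² s_h²/n_h, with W_h = N_h/N and N = 1460:
  stratum A: (260/1460)²·72.3²/52 = 3.18797
  stratum B: (1060/1460)²·31.0²/224 = 2.26142
  stratum C: (140/1460)²·70.2²/11 = 4.11938
V̂(ȳ_st) = 9.56877
SE(ȳ_st) = √9.56877 = 3.09334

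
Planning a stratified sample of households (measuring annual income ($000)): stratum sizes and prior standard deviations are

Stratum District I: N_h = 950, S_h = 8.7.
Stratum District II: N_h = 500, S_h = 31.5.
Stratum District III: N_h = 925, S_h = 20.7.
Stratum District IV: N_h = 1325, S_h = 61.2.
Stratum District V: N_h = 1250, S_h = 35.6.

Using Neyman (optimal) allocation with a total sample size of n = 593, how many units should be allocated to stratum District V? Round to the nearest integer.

Neyman allocation: n_h = n · N_h S_h / Σ N_i S_i, with n = 593.
  stratum District I: N_h·S_h = 950·8.7 = 8265.00
  stratum District II: N_h·S_h = 500·31.5 = 15750.00
  stratum District III: N_h·S_h = 925·20.7 = 19147.50
  stratum District IV: N_h·S_h = 1325·61.2 = 81090.00
  stratum District V: N_h·S_h = 1250·35.6 = 44500.00
Σ N_h S_h = 168752.50
n for stratum District V = 593·44500.00/168752.50 = 156.374 → 156

156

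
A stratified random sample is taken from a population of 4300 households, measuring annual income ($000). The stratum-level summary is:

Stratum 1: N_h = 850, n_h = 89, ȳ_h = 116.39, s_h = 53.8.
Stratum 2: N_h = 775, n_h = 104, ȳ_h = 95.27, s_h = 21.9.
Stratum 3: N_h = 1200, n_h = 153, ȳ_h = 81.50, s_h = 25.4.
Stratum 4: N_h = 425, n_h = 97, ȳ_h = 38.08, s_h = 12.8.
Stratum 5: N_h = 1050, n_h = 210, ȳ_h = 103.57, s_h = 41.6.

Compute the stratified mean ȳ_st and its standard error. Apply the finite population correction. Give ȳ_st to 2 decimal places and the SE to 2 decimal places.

ȳ_st = Σ W_h ȳ_h = (850·116.39 + 775·95.27 + 1200·81.50 + 425·38.08 + 1050·103.57)/4300 = 91.97634
V̂(ȳ_st) = Σ W_h² (1 − n_h/N_h) s_h²/n_h, with W_h = N_h/N and N = 4300:
  stratum 1: (850/4300)²·(1 − 89/850)·53.8²/89 = 1.13774
  stratum 2: (775/4300)²·(1 − 104/775)·21.9²/104 = 0.129701
  stratum 3: (1200/4300)²·(1 − 153/1200)·25.4²/153 = 0.286528
  stratum 4: (425/4300)²·(1 − 97/425)·12.8²/97 = 0.0127343
  stratum 5: (1050/4300)²·(1 − 210/1050)·41.6²/210 = 0.393096
V̂(ȳ_st) = 1.95979
SE(ȳ_st) = √1.95979 = 1.39993

ȳ_st ≈ 91.98, SE ≈ 1.40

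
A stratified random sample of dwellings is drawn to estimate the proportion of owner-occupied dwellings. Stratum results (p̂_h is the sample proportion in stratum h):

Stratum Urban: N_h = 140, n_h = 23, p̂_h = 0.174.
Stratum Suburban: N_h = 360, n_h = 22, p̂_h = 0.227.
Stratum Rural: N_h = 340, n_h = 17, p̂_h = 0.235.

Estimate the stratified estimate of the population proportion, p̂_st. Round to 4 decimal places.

p̂_st ≈ 0.2214

N = 840; stratum weights W_h = N_h/N.
p̂_st = Σ W_h p̂_h = (140·0.174 + 360·0.227 + 340·0.235)/840 = 0.22140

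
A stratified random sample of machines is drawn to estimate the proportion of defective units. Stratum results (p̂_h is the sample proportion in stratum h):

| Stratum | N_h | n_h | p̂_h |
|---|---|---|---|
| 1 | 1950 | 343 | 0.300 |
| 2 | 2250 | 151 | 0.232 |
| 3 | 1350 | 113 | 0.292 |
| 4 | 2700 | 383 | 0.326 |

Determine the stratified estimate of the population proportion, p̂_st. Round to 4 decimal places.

p̂_st ≈ 0.2887

N = 8250; stratum weights W_h = N_h/N.
p̂_st = Σ W_h p̂_h = (1950·0.300 + 2250·0.232 + 1350·0.292 + 2700·0.326)/8250 = 0.28865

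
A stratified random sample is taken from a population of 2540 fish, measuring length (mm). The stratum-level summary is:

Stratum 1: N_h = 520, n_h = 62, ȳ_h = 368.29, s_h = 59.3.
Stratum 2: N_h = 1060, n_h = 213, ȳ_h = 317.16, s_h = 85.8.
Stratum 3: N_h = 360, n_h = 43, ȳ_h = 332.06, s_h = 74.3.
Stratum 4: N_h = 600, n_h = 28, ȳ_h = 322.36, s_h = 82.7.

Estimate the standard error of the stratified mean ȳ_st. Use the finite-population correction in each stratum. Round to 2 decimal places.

SE(ȳ_st) ≈ 4.71

V̂(ȳ_st) = Σ W_h² (1 − n_h/N_h) s_h²/n_h, with W_h = N_h/N and N = 2540:
  stratum 1: (520/2540)²·(1 − 62/520)·59.3²/62 = 2.09372
  stratum 2: (1060/2540)²·(1 − 213/1060)·85.8²/213 = 4.80969
  stratum 3: (360/2540)²·(1 − 43/360)·74.3²/43 = 2.27093
  stratum 4: (600/2540)²·(1 − 28/600)·82.7²/28 = 12.9937
V̂(ȳ_st) = 22.168
SE(ȳ_st) = √22.168 = 4.70829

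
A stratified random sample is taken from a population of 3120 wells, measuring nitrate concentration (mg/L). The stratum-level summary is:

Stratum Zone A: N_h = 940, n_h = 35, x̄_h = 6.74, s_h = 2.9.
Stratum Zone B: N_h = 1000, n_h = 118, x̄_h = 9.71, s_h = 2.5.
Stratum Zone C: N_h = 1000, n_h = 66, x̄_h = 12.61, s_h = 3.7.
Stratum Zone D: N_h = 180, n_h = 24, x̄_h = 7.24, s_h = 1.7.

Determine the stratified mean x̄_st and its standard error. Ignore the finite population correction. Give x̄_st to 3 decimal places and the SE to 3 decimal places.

x̄_st ≈ 9.602, SE ≈ 0.221

x̄_st = Σ W_h x̄_h = (940·6.74 + 1000·9.71 + 1000·12.61 + 180·7.24)/3120 = 9.60218
V̂(x̄_st) = Σ W_h² s_h²/n_h, with W_h = N_h/N and N = 3120:
  stratum Zone A: (940/3120)²·2.9²/35 = 0.0218109
  stratum Zone B: (1000/3120)²·2.5²/118 = 0.00544113
  stratum Zone C: (1000/3120)²·3.7²/66 = 0.0213084
  stratum Zone D: (180/3120)²·1.7²/24 = 0.000400795
V̂(x̄_st) = 0.0489612
SE(x̄_st) = √0.0489612 = 0.221272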